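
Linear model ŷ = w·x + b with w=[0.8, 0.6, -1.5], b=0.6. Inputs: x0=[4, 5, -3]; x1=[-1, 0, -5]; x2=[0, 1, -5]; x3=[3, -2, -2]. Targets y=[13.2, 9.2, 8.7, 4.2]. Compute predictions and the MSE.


ŷ0 = (0.8)·(4) + (0.6)·(5) + (-1.5)·(-3) + 0.6 = 11.3
ŷ1 = (0.8)·(-1) + (0.6)·(0) + (-1.5)·(-5) + 0.6 = 7.3
ŷ2 = (0.8)·(0) + (0.6)·(1) + (-1.5)·(-5) + 0.6 = 8.7
ŷ3 = (0.8)·(3) + (0.6)·(-2) + (-1.5)·(-2) + 0.6 = 4.8
errors² = [3.61, 3.61, 0.0, 0.36]
MSE = 7.5800/4 = 1.895

1.895


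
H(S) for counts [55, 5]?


Probabilities: [55/60, 5/60] ≈ [0.9167, 0.0833]
H = -((55/60)·log₂(55/60) + (5/60)·log₂(5/60))
  = 0.4138 bits

0.4138 bits


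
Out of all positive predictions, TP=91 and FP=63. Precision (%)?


Precision = TP/(TP+FP)
= 91/(91+63)
= 91/154 = 59.09%

59.09%


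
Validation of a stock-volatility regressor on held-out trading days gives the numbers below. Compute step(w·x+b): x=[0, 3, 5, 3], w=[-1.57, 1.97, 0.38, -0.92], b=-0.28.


z = (0)·(-1.57) + (3)·(1.97) + (5)·(0.38) + (3)·(-0.92) - 0.28
  = 4.77
step(z) = 1 (z≥0)

1


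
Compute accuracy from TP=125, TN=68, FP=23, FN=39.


Accuracy = (TP+TN)/(TP+TN+FP+FN)
= (125+68)/(255)
= 193/255 = 75.69%

75.69%


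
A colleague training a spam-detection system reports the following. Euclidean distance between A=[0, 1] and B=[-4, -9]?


d = √((0+ 4)² + (1+ 9)²)
  = √(16 + 100)
  = √116 = 10.7703

10.7703


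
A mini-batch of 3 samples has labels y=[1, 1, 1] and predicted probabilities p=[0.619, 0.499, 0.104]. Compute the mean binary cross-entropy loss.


L[0] = -ln(0.619) = 0.4797
L[1] = -ln(0.499) = 0.6951
L[2] = -ln(0.104) = 2.2634
mean = (0.4797 + 0.6951 + 2.2634)/3 = 1.1461

1.1461


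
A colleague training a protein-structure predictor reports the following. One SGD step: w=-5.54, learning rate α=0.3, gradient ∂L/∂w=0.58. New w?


w_new = w - α·∇
= -5.54 - 0.3·0.58
= -5.54 - 0.174
= -5.714

-5.714


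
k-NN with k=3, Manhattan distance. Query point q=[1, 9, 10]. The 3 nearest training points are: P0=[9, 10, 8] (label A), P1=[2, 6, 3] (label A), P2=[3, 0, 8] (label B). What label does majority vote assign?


d(q,P0) = 11  (label A)
d(q,P1) = 11  (label A)
d(q,P2) = 13  (label B)
Votes: A=2, B=1
Majority → A

A


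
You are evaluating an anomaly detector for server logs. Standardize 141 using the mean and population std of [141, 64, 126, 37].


μ = 92, σ = 42.9127
z = (141 - 92)/42.9127 = 1.1419

1.1419


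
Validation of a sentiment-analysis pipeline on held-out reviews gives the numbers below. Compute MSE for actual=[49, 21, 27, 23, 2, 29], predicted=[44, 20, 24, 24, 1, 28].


Squared errors: (49-44)²=25, (21-20)²=1, (27-24)²=9, (23-24)²=1, (2-1)²=1, (29-28)²=1
Sum = 38
MSE = 38/6 = 19/3

19/3


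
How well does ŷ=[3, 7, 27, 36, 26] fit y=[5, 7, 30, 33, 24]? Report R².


ȳ = 19.8
SS_res = Σ(y-ŷ)² = 26
SS_tot = Σ(y-ȳ)² = 678.8
R² = 1 - SS_res/SS_tot = 1 - 0.0383 = 0.9617

0.9617


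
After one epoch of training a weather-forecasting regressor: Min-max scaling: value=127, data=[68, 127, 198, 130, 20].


min=20, max=198
(127-20)/(198-20) = 107/178 = 0.6011

0.6011


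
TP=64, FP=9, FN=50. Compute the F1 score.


Precision = 64/73 = 0.8767
Recall = 64/114 = 0.5614
F1 = 2·P·R/(P+R) = 2·TP/(2·TP+FP+FN) = 128/(128+9+50) = 128/187 = 0.6845

0.6845


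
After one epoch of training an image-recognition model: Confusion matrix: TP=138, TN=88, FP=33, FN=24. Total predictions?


Total = TP + TN + FP + FN
= 138 + 88 + 33 + 24
= 283
(Predicted positive: 171, predicted negative: 112)

283


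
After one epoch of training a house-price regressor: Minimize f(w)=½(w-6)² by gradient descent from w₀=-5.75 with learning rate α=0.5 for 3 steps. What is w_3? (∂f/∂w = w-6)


step 1: grad = -5.75-6 = -11.75; w = -5.75 - 0.5·(-11.75) = 0.125
step 2: grad = 0.125-6 = -5.875; w = 0.125 - 0.5·(-5.875) = 3.0625
step 3: grad = 3.0625-6 = -2.9375; w = 3.0625 - 0.5·(-2.9375) = 4.53125

4.53125


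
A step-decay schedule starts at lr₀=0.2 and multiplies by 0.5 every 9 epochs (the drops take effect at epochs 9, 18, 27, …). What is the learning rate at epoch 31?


n_drops = ⌊31/9⌋ = 3
lr = 0.2·0.5^3 = 0.2·0.125 = 0.025

0.025


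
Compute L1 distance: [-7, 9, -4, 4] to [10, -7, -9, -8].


d = |-7-10| + |9+ 7| + |-4+ 9| + |4+ 8|
  = 17 + 16 + 5 + 12
  = 50

50


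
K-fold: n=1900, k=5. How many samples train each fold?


Fold size = 1900/5 = 380
Training per fold = 1900 - 380 = 1520

1520


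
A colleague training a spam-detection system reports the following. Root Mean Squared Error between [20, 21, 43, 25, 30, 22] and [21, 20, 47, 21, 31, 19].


MSE = 44/6 = 7.3333
RMSE = √(44/6) = 2.708

2.708


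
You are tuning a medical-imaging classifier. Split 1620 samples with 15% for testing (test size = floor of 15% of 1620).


Test = ⌊1620·15/100⌋ = 243
Train = 1620 - 243 = 1377

Train: 1377, Test: 243


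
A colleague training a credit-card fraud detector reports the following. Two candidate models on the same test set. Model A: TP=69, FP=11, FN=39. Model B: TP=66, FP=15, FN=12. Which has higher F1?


Model A: P=69/80=0.8625, R=69/108=0.6389, F1=2PR/(P+R)=2TP/(2TP+FP+FN)=138/188=0.734
Model B: P=66/81=0.8148, R=66/78=0.8462, F1=2PR/(P+R)=2TP/(2TP+FP+FN)=132/159=0.8302
0.734 < 0.8302 → Model B

Model B


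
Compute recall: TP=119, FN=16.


Recall = TP/(TP+FN)
= 119/(119+16)
= 119/135 = 88.15%

88.15%


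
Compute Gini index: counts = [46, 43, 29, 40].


Probabilities: [46/158, 43/158, 29/158, 40/158] ≈ [0.2911, 0.2722, 0.1835, 0.2532]
Σpᵢ² = (2116 + 1849 + 841 + 1600)/158² = 6406/24964
Gini = 1 - Σpᵢ² = 1 - 6406/24964 = 0.7434

0.7434


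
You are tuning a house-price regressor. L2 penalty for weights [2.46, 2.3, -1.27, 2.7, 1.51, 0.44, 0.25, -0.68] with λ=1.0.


‖w‖₂² = (2.46)² + (2.3)² + (-1.27)² + (2.7)² + (1.51)² + (0.44)² + (0.25)² + (-0.68)²
     = 6.0516 + 5.29 + 1.6129 + 7.29 + 2.2801 + 0.1936 + 0.0625 + 0.4624
     = 23.2431
λ·‖w‖₂² = 1.0·23.2431 = 23.2431

23.2431


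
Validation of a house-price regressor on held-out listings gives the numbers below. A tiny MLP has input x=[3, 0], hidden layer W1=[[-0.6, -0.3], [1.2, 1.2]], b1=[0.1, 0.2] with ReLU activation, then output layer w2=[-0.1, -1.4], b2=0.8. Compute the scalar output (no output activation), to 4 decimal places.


z1[0] = (-0.6)·(3) + (-0.3)·(0) + 0.1 = -1.7
z1[1] = (1.2)·(3) + (1.2)·(0) + 0.2 = 3.8
h = ReLU(z1) = [0.0, 3.8]
output = (-0.1)·(0.0) + (-1.4)·(3.8) + 0.8 = -4.52

-4.52


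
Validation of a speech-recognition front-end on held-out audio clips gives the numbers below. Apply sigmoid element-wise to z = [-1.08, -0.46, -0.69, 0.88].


σ(-1.08) = 1/(1+e^1.08) = 0.2535
σ(-0.46) = 1/(1+e^0.46) = 0.387
σ(-0.69) = 1/(1+e^0.69) = 0.334
σ(0.88) = 1/(1+e^-0.88) = 0.7068
result = [0.2535, 0.387, 0.334, 0.7068]

[0.2535, 0.387, 0.334, 0.7068]


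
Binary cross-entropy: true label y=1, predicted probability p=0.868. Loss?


BCE = -[y·ln(p) + (1-y)·ln(1-p)]
= -1·ln(0.868) - 0
= -ln(0.868) = 0.1416

0.1416


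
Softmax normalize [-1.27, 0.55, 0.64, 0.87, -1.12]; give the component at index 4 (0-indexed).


Exponentials: e^-1.27=0.2808, e^0.55=1.7333, e^0.64=1.8965, e^0.87=2.3869, e^-1.12=0.3263
Sum = 6.6238
Softmax = [0.0424, 0.2617, 0.2863, 0.3604, 0.0493]
p[4] = 0.3263/6.6238 = 0.0493

0.0493


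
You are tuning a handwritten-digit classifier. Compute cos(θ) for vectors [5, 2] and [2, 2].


A·B = 5·2 + 2·2 = 14
‖A‖ = √29 = 5.3852, ‖B‖ = √8 = 2.8284
cos = 14/(√29·√8) = 14/√232 = 0.9191

0.9191


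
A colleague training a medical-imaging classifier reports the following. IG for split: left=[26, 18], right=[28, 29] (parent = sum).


Parent = [54, 47], H_parent = 0.9965
H_left = 0.976 (n=44), H_right = 0.9998 (n=57)
H_children = (44/101)·0.976 + (57/101)·0.9998 = 0.9894
IG = 0.9965 - 0.9894 = 0.0071

0.0071


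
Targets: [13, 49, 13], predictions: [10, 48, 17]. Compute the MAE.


Absolute errors: |13-10|=3, |49-48|=1, |13-17|=4
Sum = 8
MAE = 8/3 = 8/3

8/3


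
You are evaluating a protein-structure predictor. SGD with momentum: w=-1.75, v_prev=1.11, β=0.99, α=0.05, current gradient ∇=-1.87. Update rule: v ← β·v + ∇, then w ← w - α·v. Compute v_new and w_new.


v_new = 0.99·1.11 - 1.87 = 1.0989 - 1.87 = -0.7711
w_new = -1.75 - 0.05·-0.7711 = -1.75 + 0.038555 = -1.711445

v_new=-0.7711, w_new=-1.711445


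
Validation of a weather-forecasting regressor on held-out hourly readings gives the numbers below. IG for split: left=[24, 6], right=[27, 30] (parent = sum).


Parent = [51, 36], H_parent = 0.9784
H_left = 0.7219 (n=30), H_right = 0.998 (n=57)
H_children = (30/87)·0.7219 + (57/87)·0.998 = 0.9028
IG = 0.9784 - 0.9028 = 0.0756

0.0756


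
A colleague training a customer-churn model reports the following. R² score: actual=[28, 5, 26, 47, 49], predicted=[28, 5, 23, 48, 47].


ȳ = 31
SS_res = Σ(y-ŷ)² = 14
SS_tot = Σ(y-ȳ)² = 1290
R² = 1 - SS_res/SS_tot = 1 - 0.0109 = 0.9891

0.9891


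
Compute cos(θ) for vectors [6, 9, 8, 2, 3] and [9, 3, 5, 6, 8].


A·B = 6·9 + 9·3 + 8·5 + 2·6 + 3·8 = 157
‖A‖ = √194 = 13.9284, ‖B‖ = √215 = 14.6629
cos = 157/(√194·√215) = 157/√41710 = 0.7687

0.7687


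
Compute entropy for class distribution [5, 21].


Probabilities: [5/26, 21/26] ≈ [0.1923, 0.8077]
H = -((5/26)·log₂(5/26) + (21/26)·log₂(21/26))
  = 0.7063 bits

0.7063 bits


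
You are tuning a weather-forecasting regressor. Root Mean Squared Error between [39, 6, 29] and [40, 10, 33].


MSE = 33/3 = 11
RMSE = √(33/3) = 3.3166

3.3166


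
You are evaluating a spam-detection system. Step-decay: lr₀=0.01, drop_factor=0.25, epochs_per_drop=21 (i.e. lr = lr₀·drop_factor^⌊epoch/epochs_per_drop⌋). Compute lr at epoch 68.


n_drops = ⌊68/21⌋ = 3
lr = 0.01·0.25^3 = 0.01·0.015625 = 0.00015625

0.00015625


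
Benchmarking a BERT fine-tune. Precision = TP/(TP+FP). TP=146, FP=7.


Precision = TP/(TP+FP)
= 146/(146+7)
= 146/153 = 95.42%

95.42%


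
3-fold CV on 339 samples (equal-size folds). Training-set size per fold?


Fold size = 339/3 = 113
Training per fold = 339 - 113 = 226

226


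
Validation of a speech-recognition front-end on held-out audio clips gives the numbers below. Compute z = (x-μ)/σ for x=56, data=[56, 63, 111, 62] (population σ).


μ = 73, σ = 22.102
z = (56 - 73)/22.102 = -0.7692

-0.7692


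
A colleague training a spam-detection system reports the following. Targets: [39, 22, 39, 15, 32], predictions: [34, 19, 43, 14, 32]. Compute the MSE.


Squared errors: (39-34)²=25, (22-19)²=9, (39-43)²=16, (15-14)²=1, (32-32)²=0
Sum = 51
MSE = 51/5 = 51/5

51/5


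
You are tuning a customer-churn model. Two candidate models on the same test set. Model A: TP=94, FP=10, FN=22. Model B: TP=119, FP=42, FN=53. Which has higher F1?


Model A: P=94/104=0.9038, R=94/116=0.8103, F1=2PR/(P+R)=2TP/(2TP+FP+FN)=188/220=0.8545
Model B: P=119/161=0.7391, R=119/172=0.6919, F1=2PR/(P+R)=2TP/(2TP+FP+FN)=238/333=0.7147
0.8545 > 0.7147 → Model A

Model A


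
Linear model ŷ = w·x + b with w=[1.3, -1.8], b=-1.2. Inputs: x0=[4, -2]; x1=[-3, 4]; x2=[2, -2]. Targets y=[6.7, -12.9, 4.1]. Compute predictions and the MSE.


ŷ0 = (1.3)·(4) + (-1.8)·(-2) - 1.2 = 7.6
ŷ1 = (1.3)·(-3) + (-1.8)·(4) - 1.2 = -12.3
ŷ2 = (1.3)·(2) + (-1.8)·(-2) - 1.2 = 5.0
errors² = [0.81, 0.36, 0.81]
MSE = 1.9800/3 = 0.66

0.66


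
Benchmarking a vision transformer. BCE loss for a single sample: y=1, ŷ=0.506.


BCE = -[y·ln(p) + (1-y)·ln(1-p)]
= -1·ln(0.506) - 0
= -ln(0.506) = 0.6812

0.6812


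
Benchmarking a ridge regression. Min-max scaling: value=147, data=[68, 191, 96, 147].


min=68, max=191
(147-68)/(191-68) = 79/123 = 0.6423

0.6423


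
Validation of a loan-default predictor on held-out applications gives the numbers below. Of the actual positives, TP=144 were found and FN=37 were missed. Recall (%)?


Recall = TP/(TP+FN)
= 144/(144+37)
= 144/181 = 79.56%

79.56%


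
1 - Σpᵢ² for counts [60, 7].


Probabilities: [60/67, 7/67] ≈ [0.8955, 0.1045]
Σpᵢ² = (3600 + 49)/67² = 3649/4489
Gini = 1 - Σpᵢ² = 1 - 3649/4489 = 0.1871

0.1871


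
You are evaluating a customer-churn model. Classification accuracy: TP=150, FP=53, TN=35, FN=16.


Accuracy = (TP+TN)/(TP+TN+FP+FN)
= (150+35)/(254)
= 185/254 = 72.83%

72.83%


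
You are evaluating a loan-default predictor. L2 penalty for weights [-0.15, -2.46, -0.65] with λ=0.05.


‖w‖₂² = (-0.15)² + (-2.46)² + (-0.65)²
     = 0.0225 + 6.0516 + 0.4225
     = 6.4966
λ·‖w‖₂² = 0.05·6.4966 = 0.32483

0.32483


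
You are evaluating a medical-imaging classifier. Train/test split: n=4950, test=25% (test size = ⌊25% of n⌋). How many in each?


Test = ⌊4950·25/100⌋ = 1237
Train = 4950 - 1237 = 3713

Train: 3713, Test: 1237


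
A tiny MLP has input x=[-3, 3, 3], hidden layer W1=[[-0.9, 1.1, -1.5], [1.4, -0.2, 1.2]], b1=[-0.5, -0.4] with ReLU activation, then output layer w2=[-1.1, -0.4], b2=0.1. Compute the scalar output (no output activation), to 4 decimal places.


z1[0] = (-0.9)·(-3) + (1.1)·(3) + (-1.5)·(3) - 0.5 = 1.0
z1[1] = (1.4)·(-3) + (-0.2)·(3) + (1.2)·(3) - 0.4 = -1.6
h = ReLU(z1) = [1.0, 0.0]
output = (-1.1)·(1.0) + (-0.4)·(0.0) + 0.1 = -1.0

-1.0


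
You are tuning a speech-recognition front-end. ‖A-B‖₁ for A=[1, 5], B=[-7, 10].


d = |1+ 7| + |5-10|
  = 8 + 5
  = 13

13


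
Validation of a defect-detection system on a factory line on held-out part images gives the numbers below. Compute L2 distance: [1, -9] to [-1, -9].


d = √((1+ 1)² + (-9+ 9)²)
  = √(4 + 0)
  = √4 = 2.0

2.0


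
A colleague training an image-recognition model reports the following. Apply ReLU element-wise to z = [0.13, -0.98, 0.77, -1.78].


ReLU(0.13) = max(0, 0.13) = 0.13
ReLU(-0.98) = max(0, -0.98) = 0.0
ReLU(0.77) = max(0, 0.77) = 0.77
ReLU(-1.78) = max(0, -1.78) = 0.0
result = [0.13, 0.0, 0.77, 0.0]

[0.13, 0.0, 0.77, 0.0]


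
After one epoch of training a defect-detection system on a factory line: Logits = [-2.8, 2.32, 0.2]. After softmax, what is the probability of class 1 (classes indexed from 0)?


Exponentials: e^-2.8=0.0608, e^2.32=10.1757, e^0.2=1.2214
Sum = 11.4579
Softmax = [0.0053, 0.8881, 0.1066]
p[1] = 10.1757/11.4579 = 0.8881

0.8881


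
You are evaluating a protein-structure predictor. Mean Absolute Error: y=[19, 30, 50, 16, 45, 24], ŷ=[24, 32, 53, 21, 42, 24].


Absolute errors: |19-24|=5, |30-32|=2, |50-53|=3, |16-21|=5, |45-42|=3, |24-24|=0
Sum = 18
MAE = 18/6 = 3

3


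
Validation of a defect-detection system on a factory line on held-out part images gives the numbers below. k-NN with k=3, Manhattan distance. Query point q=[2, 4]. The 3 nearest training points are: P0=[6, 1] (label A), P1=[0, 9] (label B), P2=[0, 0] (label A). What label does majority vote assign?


d(q,P0) = 7  (label A)
d(q,P1) = 7  (label B)
d(q,P2) = 6  (label A)
Votes: A=2, B=1
Majority → A

A


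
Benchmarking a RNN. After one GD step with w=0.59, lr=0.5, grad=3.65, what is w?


w_new = w - α·∇
= 0.59 - 0.5·3.65
= 0.59 - 1.825
= -1.235

-1.235


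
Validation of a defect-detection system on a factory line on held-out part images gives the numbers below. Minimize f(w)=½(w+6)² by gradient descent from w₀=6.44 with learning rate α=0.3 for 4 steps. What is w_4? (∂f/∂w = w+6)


step 1: grad = 6.44+6 = 12.44; w = 6.44 - 0.3·(12.44) = 2.708
step 2: grad = 2.708+6 = 8.708; w = 2.708 - 0.3·(8.708) = 0.0956
step 3: grad = 0.0956+6 = 6.0956; w = 0.0956 - 0.3·(6.0956) = -1.73308
step 4: grad = -1.73308+6 = 4.26692; w = -1.73308 - 0.3·(4.26692) = -3.013156

-3.013156


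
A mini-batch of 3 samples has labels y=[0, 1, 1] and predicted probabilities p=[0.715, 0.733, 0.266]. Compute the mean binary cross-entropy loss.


L[0] = -ln(1-0.715) = -ln(0.285) = 1.2553
L[1] = -ln(0.733) = 0.3106
L[2] = -ln(0.266) = 1.3243
mean = (1.2553 + 0.3106 + 1.3243)/3 = 0.9634

0.9634


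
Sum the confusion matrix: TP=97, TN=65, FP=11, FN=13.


Total = TP + TN + FP + FN
= 97 + 65 + 11 + 13
= 186
(Predicted positive: 108, predicted negative: 78)

186


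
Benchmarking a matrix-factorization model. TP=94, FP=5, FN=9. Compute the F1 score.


Precision = 94/99 = 0.9495
Recall = 94/103 = 0.9126
F1 = 2·P·R/(P+R) = 2·TP/(2·TP+FP+FN) = 188/(188+5+9) = 188/202 = 0.9307

0.9307


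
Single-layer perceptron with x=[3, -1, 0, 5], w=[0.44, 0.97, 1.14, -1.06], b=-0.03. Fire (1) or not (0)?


z = (3)·(0.44) + (-1)·(0.97) + (0)·(1.14) + (5)·(-1.06) - 0.03
  = -4.98
step(z) = 0 (z<0)

0


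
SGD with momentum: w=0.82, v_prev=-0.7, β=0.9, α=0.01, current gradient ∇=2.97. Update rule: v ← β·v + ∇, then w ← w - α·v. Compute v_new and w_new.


v_new = 0.9·-0.7 + 2.97 = -0.63 + 2.97 = 2.34
w_new = 0.82 - 0.01·2.34 = 0.82 - 0.0234 = 0.7966

v_new=2.34, w_new=0.7966


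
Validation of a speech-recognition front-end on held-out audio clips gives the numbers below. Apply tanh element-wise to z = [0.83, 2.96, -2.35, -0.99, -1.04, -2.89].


tanh(0.83) = 0.6805
tanh(2.96) = 0.9946
tanh(-2.35) = -0.982
tanh(-0.99) = -0.7574
tanh(-1.04) = -0.7779
tanh(-2.89) = -0.9938
result = [0.6805, 0.9946, -0.982, -0.7574, -0.7779, -0.9938]

[0.6805, 0.9946, -0.982, -0.7574, -0.7779, -0.9938]


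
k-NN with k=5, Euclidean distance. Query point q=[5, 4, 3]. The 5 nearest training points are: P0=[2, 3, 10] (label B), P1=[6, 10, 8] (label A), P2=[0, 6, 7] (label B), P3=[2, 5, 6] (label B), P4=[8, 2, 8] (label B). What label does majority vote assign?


d(q,P0) = 7.6811  (label B)
d(q,P1) = 7.874  (label A)
d(q,P2) = 6.7082  (label B)
d(q,P3) = 4.3589  (label B)
d(q,P4) = 6.1644  (label B)
Votes: A=1, B=4
Majority → B

B


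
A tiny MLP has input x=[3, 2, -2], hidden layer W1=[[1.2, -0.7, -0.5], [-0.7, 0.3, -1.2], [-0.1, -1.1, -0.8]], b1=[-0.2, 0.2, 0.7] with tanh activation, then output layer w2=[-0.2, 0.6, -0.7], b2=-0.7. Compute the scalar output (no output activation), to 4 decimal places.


z1[0] = (1.2)·(3) + (-0.7)·(2) + (-0.5)·(-2) - 0.2 = 3.0
z1[1] = (-0.7)·(3) + (0.3)·(2) + (-1.2)·(-2) + 0.2 = 1.1
z1[2] = (-0.1)·(3) + (-1.1)·(2) + (-0.8)·(-2) + 0.7 = -0.2
h = tanh(z1) = [0.9951, 0.8005, -0.1974]
output = (-0.2)·(0.9951) + (0.6)·(0.8005) + (-0.7)·(-0.1974) - 0.7 = -0.2805

-0.2805


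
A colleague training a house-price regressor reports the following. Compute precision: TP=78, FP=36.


Precision = TP/(TP+FP)
= 78/(78+36)
= 78/114 = 68.42%

68.42%


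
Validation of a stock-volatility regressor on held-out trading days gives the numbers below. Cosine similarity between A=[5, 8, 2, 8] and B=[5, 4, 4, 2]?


A·B = 5·5 + 8·4 + 2·4 + 8·2 = 81
‖A‖ = √157 = 12.53, ‖B‖ = √61 = 7.8102
cos = 81/(√157·√61) = 81/√9577 = 0.8277

0.8277


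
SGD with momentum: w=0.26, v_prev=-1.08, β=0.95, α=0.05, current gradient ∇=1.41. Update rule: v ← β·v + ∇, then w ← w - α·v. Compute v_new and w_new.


v_new = 0.95·-1.08 + 1.41 = -1.026 + 1.41 = 0.384
w_new = 0.26 - 0.05·0.384 = 0.26 - 0.0192 = 0.2408

v_new=0.384, w_new=0.2408


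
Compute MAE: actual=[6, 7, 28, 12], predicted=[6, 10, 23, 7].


Absolute errors: |6-6|=0, |7-10|=3, |28-23|=5, |12-7|=5
Sum = 13
MAE = 13/4 = 13/4

13/4


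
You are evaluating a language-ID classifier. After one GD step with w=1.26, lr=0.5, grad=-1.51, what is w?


w_new = w - α·∇
= 1.26 - 0.5·-1.51
= 1.26 + 0.755
= 2.015

2.015


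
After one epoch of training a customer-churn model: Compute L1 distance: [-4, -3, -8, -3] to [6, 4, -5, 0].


d = |-4-6| + |-3-4| + |-8+ 5| + |-3-0|
  = 10 + 7 + 3 + 3
  = 23

23


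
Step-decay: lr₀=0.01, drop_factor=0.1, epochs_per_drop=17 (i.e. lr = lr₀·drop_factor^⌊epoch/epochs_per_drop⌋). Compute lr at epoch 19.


n_drops = ⌊19/17⌋ = 1
lr = 0.01·0.1^1 = 0.01·0.1 = 0.001

0.001


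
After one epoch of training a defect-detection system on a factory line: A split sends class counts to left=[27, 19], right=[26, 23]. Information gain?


Parent = [53, 42], H_parent = 0.9903
H_left = 0.9781 (n=46), H_right = 0.9973 (n=49)
H_children = (46/95)·0.9781 + (49/95)·0.9973 = 0.988
IG = 0.9903 - 0.988 = 0.0023

0.0023


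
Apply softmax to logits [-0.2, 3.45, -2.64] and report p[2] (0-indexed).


Exponentials: e^-0.2=0.8187, e^3.45=31.5004, e^-2.64=0.0714
Sum = 32.3905
Softmax = [0.0253, 0.9725, 0.0022]
p[2] = 0.0714/32.3905 = 0.0022

0.0022


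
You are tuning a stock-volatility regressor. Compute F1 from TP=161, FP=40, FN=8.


Precision = 161/201 = 0.801
Recall = 161/169 = 0.9527
F1 = 2·P·R/(P+R) = 2·TP/(2·TP+FP+FN) = 322/(322+40+8) = 322/370 = 0.8703

0.8703


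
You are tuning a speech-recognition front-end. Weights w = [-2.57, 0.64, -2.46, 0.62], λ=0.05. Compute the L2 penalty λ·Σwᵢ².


‖w‖₂² = (-2.57)² + (0.64)² + (-2.46)² + (0.62)²
     = 6.6049 + 0.4096 + 6.0516 + 0.3844
     = 13.4505
λ·‖w‖₂² = 0.05·13.4505 = 0.672525

0.672525


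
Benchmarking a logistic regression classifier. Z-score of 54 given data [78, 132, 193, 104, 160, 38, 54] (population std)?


μ = 108.4286, σ = 52.421
z = (54 - 108.4286)/52.421 = -1.0383

-1.0383


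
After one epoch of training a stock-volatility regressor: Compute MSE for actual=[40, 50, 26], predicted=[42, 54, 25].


Squared errors: (40-42)²=4, (50-54)²=16, (26-25)²=1
Sum = 21
MSE = 21/3 = 7

7


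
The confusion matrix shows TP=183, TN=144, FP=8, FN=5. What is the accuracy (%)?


Accuracy = (TP+TN)/(TP+TN+FP+FN)
= (183+144)/(340)
= 327/340 = 96.18%

96.18%


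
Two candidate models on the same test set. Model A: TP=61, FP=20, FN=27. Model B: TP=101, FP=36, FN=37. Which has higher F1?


Model A: P=61/81=0.7531, R=61/88=0.6932, F1=2PR/(P+R)=2TP/(2TP+FP+FN)=122/169=0.7219
Model B: P=101/137=0.7372, R=101/138=0.7319, F1=2PR/(P+R)=2TP/(2TP+FP+FN)=202/275=0.7345
0.7219 < 0.7345 → Model B

Model B


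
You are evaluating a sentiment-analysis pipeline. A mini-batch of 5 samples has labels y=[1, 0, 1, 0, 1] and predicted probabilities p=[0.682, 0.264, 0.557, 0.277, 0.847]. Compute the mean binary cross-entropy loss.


L[0] = -ln(0.682) = 0.3827
L[1] = -ln(1-0.264) = -ln(0.736) = 0.3065
L[2] = -ln(0.557) = 0.5852
L[3] = -ln(1-0.277) = -ln(0.723) = 0.3243
L[4] = -ln(0.847) = 0.1661
mean = (0.3827 + 0.3065 + 0.5852 + 0.3243 + 0.1661)/5 = 0.353

0.353


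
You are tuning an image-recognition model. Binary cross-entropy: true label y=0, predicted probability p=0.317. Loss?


BCE = -[y·ln(p) + (1-y)·ln(1-p)]
= -0 - 1·ln(1-0.317)
= -ln(0.683) = 0.3813

0.3813


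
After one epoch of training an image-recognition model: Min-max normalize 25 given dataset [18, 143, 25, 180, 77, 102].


min=18, max=180
(25-18)/(180-18) = 7/162 = 0.0432

0.0432


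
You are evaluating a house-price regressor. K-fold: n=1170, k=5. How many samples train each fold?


Fold size = 1170/5 = 234
Training per fold = 1170 - 234 = 936

936


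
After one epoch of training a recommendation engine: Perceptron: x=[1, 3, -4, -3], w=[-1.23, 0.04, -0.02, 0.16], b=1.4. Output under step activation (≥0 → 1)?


z = (1)·(-1.23) + (3)·(0.04) + (-4)·(-0.02) + (-3)·(0.16) + 1.4
  = -0.11
step(z) = 0 (z<0)

0


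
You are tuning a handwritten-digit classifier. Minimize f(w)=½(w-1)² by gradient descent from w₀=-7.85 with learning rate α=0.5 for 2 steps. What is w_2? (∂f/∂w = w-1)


step 1: grad = -7.85-1 = -8.85; w = -7.85 - 0.5·(-8.85) = -3.425
step 2: grad = -3.425-1 = -4.425; w = -3.425 - 0.5·(-4.425) = -1.2125

-1.2125


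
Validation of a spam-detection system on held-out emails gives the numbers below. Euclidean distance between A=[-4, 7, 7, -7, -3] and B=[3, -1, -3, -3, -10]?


d = √((-4-3)² + (7+ 1)² + (7+ 3)² + (-7+ 3)² + (-3+ 10)²)
  = √(49 + 64 + 100 + 16 + 49)
  = √278 = 16.6733

16.6733


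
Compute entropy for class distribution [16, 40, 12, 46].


Probabilities: [16/114, 40/114, 12/114, 46/114] ≈ [0.1404, 0.3509, 0.1053, 0.4035]
H = -((16/114)·log₂(16/114) + (40/114)·log₂(40/114) + (12/114)·log₂(12/114) + (46/114)·log₂(46/114))
  = 1.798 bits

1.798 bits


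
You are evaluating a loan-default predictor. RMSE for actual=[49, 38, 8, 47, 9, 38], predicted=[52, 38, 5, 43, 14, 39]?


MSE = 60/6 = 10
RMSE = √(60/6) = 3.1623

3.1623


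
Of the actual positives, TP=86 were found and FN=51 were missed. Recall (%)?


Recall = TP/(TP+FN)
= 86/(86+51)
= 86/137 = 62.77%

62.77%


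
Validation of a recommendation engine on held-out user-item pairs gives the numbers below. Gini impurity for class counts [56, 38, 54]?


Probabilities: [56/148, 38/148, 54/148] ≈ [0.3784, 0.2568, 0.3649]
Σpᵢ² = (3136 + 1444 + 2916)/148² = 7496/21904
Gini = 1 - Σpᵢ² = 1 - 7496/21904 = 0.6578

0.6578


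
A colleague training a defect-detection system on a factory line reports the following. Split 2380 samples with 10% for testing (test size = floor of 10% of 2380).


Test = ⌊2380·10/100⌋ = 238
Train = 2380 - 238 = 2142

Train: 2142, Test: 238


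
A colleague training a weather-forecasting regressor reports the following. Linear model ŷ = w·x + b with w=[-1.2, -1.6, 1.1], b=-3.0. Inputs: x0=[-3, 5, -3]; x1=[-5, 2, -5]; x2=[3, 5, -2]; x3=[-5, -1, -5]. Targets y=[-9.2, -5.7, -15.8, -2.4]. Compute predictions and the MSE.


ŷ0 = (-1.2)·(-3) + (-1.6)·(5) + (1.1)·(-3) - 3.0 = -10.7
ŷ1 = (-1.2)·(-5) + (-1.6)·(2) + (1.1)·(-5) - 3.0 = -5.7
ŷ2 = (-1.2)·(3) + (-1.6)·(5) + (1.1)·(-2) - 3.0 = -16.8
ŷ3 = (-1.2)·(-5) + (-1.6)·(-1) + (1.1)·(-5) - 3.0 = -0.9
errors² = [2.25, 0.0, 1.0, 2.25]
MSE = 5.5000/4 = 1.375

1.375


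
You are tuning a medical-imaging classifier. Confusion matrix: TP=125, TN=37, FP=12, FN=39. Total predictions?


Total = TP + TN + FP + FN
= 125 + 37 + 12 + 39
= 213
(Predicted positive: 137, predicted negative: 76)

213


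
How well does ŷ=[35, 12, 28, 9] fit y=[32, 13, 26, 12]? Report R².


ȳ = 20.75
SS_res = Σ(y-ŷ)² = 23
SS_tot = Σ(y-ȳ)² = 290.75
R² = 1 - SS_res/SS_tot = 1 - 0.0791 = 0.9209

0.9209


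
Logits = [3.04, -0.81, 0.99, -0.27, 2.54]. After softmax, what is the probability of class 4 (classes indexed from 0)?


Exponentials: e^3.04=20.9052, e^-0.81=0.4449, e^0.99=2.6912, e^-0.27=0.7634, e^2.54=12.6797
Sum = 37.4844
Softmax = [0.5577, 0.0119, 0.0718, 0.0204, 0.3383]
p[4] = 12.6797/37.4844 = 0.3383

0.3383


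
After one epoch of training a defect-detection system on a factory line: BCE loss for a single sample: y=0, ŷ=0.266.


BCE = -[y·ln(p) + (1-y)·ln(1-p)]
= -0 - 1·ln(1-0.266)
= -ln(0.734) = 0.3092

0.3092


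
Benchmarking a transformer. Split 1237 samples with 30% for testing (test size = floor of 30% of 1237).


Test = ⌊1237·30/100⌋ = 371
Train = 1237 - 371 = 866

Train: 866, Test: 371


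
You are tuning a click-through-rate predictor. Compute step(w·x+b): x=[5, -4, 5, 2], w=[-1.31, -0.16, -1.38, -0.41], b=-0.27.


z = (5)·(-1.31) + (-4)·(-0.16) + (5)·(-1.38) + (2)·(-0.41) - 0.27
  = -13.9
step(z) = 0 (z<0)

0


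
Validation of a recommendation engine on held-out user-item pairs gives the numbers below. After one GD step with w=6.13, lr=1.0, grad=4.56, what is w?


w_new = w - α·∇
= 6.13 - 1.0·4.56
= 6.13 - 4.56
= 1.57

1.57


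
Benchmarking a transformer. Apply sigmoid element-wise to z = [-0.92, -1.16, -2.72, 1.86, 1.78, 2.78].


σ(-0.92) = 1/(1+e^0.92) = 0.285
σ(-1.16) = 1/(1+e^1.16) = 0.2387
σ(-2.72) = 1/(1+e^2.72) = 0.0618
σ(1.86) = 1/(1+e^-1.86) = 0.8653
σ(1.78) = 1/(1+e^-1.78) = 0.8557
σ(2.78) = 1/(1+e^-2.78) = 0.9416
result = [0.285, 0.2387, 0.0618, 0.8653, 0.8557, 0.9416]

[0.285, 0.2387, 0.0618, 0.8653, 0.8557, 0.9416]


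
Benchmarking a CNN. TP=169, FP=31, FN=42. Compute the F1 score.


Precision = 169/200 = 0.845
Recall = 169/211 = 0.8009
F1 = 2·P·R/(P+R) = 2·TP/(2·TP+FP+FN) = 338/(338+31+42) = 338/411 = 0.8224

0.8224


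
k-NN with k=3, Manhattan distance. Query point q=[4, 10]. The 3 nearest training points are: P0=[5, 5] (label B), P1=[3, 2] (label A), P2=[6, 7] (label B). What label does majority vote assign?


d(q,P0) = 6  (label B)
d(q,P1) = 9  (label A)
d(q,P2) = 5  (label B)
Votes: A=1, B=2
Majority → B

B


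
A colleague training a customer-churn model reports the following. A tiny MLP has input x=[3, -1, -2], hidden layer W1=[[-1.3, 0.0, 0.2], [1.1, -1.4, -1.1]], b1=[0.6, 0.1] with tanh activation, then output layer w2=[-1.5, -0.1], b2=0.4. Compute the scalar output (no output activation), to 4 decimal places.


z1[0] = (-1.3)·(3) + (0.0)·(-1) + (0.2)·(-2) + 0.6 = -3.7
z1[1] = (1.1)·(3) + (-1.4)·(-1) + (-1.1)·(-2) + 0.1 = 7.0
h = tanh(z1) = [-0.9988, 1.0]
output = (-1.5)·(-0.9988) + (-0.1)·(1.0) + 0.4 = 1.7982

1.7982


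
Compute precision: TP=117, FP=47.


Precision = TP/(TP+FP)
= 117/(117+47)
= 117/164 = 71.34%

71.34%


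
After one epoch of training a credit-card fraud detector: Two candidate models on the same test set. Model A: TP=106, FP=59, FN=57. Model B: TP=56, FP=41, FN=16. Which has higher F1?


Model A: P=106/165=0.6424, R=106/163=0.6503, F1=2PR/(P+R)=2TP/(2TP+FP+FN)=212/328=0.6463
Model B: P=56/97=0.5773, R=56/72=0.7778, F1=2PR/(P+R)=2TP/(2TP+FP+FN)=112/169=0.6627
0.6463 < 0.6627 → Model B

Model B


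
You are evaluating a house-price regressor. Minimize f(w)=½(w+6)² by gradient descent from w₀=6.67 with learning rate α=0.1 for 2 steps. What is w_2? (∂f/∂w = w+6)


step 1: grad = 6.67+6 = 12.67; w = 6.67 - 0.1·(12.67) = 5.403
step 2: grad = 5.403+6 = 11.403; w = 5.403 - 0.1·(11.403) = 4.2627

4.2627


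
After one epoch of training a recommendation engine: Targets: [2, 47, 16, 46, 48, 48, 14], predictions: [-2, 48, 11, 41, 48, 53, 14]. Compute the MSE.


Squared errors: (2+ 2)²=16, (47-48)²=1, (16-11)²=25, (46-41)²=25, (48-48)²=0, (48-53)²=25, (14-14)²=0
Sum = 92
MSE = 92/7 = 92/7

92/7


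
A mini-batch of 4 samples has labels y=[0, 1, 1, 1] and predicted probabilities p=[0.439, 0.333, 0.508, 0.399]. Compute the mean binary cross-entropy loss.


L[0] = -ln(1-0.439) = -ln(0.561) = 0.578
L[1] = -ln(0.333) = 1.0996
L[2] = -ln(0.508) = 0.6773
L[3] = -ln(0.399) = 0.9188
mean = (0.578 + 1.0996 + 0.6773 + 0.9188)/4 = 0.8184

0.8184


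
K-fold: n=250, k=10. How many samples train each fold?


Fold size = 250/10 = 25
Training per fold = 250 - 25 = 225

225


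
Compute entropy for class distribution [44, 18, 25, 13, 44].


Probabilities: [44/144, 18/144, 25/144, 13/144, 44/144] ≈ [0.3056, 0.125, 0.1736, 0.0903, 0.3056]
H = -((44/144)·log₂(44/144) + (18/144)·log₂(18/144) + (25/144)·log₂(25/144) + (13/144)·log₂(13/144) + (44/144)·log₂(44/144))
  = 2.1721 bits

2.1721 bits


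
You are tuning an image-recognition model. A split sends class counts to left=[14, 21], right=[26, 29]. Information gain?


Parent = [40, 50], H_parent = 0.9911
H_left = 0.971 (n=35), H_right = 0.9979 (n=55)
H_children = (35/90)·0.971 + (55/90)·0.9979 = 0.9874
IG = 0.9911 - 0.9874 = 0.0037

0.0037


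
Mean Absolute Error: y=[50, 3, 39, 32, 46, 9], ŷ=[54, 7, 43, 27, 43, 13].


Absolute errors: |50-54|=4, |3-7|=4, |39-43|=4, |32-27|=5, |46-43|=3, |9-13|=4
Sum = 24
MAE = 24/6 = 4

4


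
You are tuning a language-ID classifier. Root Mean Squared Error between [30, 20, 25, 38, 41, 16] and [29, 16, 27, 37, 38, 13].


MSE = 40/6 = 6.6667
RMSE = √(40/6) = 2.582

2.582


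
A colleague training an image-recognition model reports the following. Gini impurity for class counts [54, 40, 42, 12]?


Probabilities: [54/148, 40/148, 42/148, 12/148] ≈ [0.3649, 0.2703, 0.2838, 0.0811]
Σpᵢ² = (2916 + 1600 + 1764 + 144)/148² = 6424/21904
Gini = 1 - Σpᵢ² = 1 - 6424/21904 = 0.7067

0.7067


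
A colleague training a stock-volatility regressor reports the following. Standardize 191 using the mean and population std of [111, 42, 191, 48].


μ = 98, σ = 60.1124
z = (191 - 98)/60.1124 = 1.5471

1.5471


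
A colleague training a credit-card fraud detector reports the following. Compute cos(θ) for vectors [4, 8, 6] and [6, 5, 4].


A·B = 4·6 + 8·5 + 6·4 = 88
‖A‖ = √116 = 10.7703, ‖B‖ = √77 = 8.775
cos = 88/(√116·√77) = 88/√8932 = 0.9311

0.9311


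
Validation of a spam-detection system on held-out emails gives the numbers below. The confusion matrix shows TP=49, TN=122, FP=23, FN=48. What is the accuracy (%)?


Accuracy = (TP+TN)/(TP+TN+FP+FN)
= (49+122)/(242)
= 171/242 = 70.66%

70.66%


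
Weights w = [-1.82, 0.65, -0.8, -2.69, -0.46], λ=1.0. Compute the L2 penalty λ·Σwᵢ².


‖w‖₂² = (-1.82)² + (0.65)² + (-0.8)² + (-2.69)² + (-0.46)²
     = 3.3124 + 0.4225 + 0.64 + 7.2361 + 0.2116
     = 11.8226
λ·‖w‖₂² = 1.0·11.8226 = 11.8226

11.8226


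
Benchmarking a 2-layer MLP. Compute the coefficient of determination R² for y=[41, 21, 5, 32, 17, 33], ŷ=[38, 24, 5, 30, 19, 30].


ȳ = 24.8333
SS_res = Σ(y-ŷ)² = 35
SS_tot = Σ(y-ȳ)² = 848.83
R² = 1 - SS_res/SS_tot = 1 - 0.0412 = 0.9588

0.9588


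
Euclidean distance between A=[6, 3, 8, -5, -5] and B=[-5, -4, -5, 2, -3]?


d = √((6+ 5)² + (3+ 4)² + (8+ 5)² + (-5-2)² + (-5+ 3)²)
  = √(121 + 49 + 169 + 49 + 4)
  = √392 = 19.799

19.799


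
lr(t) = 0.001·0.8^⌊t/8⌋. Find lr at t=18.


n_drops = ⌊18/8⌋ = 2
lr = 0.001·0.8^2 = 0.001·0.64 = 0.00064

0.00064


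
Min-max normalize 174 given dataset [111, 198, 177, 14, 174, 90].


min=14, max=198
(174-14)/(198-14) = 160/184 = 0.8696

0.8696


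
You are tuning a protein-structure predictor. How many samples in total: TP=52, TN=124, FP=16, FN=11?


Total = TP + TN + FP + FN
= 52 + 124 + 16 + 11
= 203
(Predicted positive: 68, predicted negative: 135)

203


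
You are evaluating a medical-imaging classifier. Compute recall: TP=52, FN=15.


Recall = TP/(TP+FN)
= 52/(52+15)
= 52/67 = 77.61%

77.61%


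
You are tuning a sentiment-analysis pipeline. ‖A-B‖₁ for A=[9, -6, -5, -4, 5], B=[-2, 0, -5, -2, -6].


d = |9+ 2| + |-6-0| + |-5+ 5| + |-4+ 2| + |5+ 6|
  = 11 + 6 + 0 + 2 + 11
  = 30

30


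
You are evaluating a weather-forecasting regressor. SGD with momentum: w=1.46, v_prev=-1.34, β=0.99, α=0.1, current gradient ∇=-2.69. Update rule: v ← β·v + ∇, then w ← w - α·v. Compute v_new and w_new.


v_new = 0.99·-1.34 - 2.69 = -1.3266 - 2.69 = -4.0166
w_new = 1.46 - 0.1·-4.0166 = 1.46 + 0.40166 = 1.86166

v_new=-4.0166, w_new=1.86166


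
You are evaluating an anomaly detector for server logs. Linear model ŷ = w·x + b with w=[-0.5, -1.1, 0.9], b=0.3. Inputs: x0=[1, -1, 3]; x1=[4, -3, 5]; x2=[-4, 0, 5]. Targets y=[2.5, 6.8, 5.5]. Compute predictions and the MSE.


ŷ0 = (-0.5)·(1) + (-1.1)·(-1) + (0.9)·(3) + 0.3 = 3.6
ŷ1 = (-0.5)·(4) + (-1.1)·(-3) + (0.9)·(5) + 0.3 = 6.1
ŷ2 = (-0.5)·(-4) + (-1.1)·(0) + (0.9)·(5) + 0.3 = 6.8
errors² = [1.21, 0.49, 1.69]
MSE = 3.3900/3 = 1.13

1.13


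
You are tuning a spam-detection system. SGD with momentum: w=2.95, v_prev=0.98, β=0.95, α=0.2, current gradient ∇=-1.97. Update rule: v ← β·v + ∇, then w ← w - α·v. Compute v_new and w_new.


v_new = 0.95·0.98 - 1.97 = 0.931 - 1.97 = -1.039
w_new = 2.95 - 0.2·-1.039 = 2.95 + 0.2078 = 3.1578

v_new=-1.039, w_new=3.1578


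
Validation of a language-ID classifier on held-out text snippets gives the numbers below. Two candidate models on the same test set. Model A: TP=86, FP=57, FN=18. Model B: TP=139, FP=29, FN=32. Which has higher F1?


Model A: P=86/143=0.6014, R=86/104=0.8269, F1=2PR/(P+R)=2TP/(2TP+FP+FN)=172/247=0.6964
Model B: P=139/168=0.8274, R=139/171=0.8129, F1=2PR/(P+R)=2TP/(2TP+FP+FN)=278/339=0.8201
0.6964 < 0.8201 → Model B

Model B


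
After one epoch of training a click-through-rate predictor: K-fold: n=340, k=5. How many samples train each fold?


Fold size = 340/5 = 68
Training per fold = 340 - 68 = 272

272


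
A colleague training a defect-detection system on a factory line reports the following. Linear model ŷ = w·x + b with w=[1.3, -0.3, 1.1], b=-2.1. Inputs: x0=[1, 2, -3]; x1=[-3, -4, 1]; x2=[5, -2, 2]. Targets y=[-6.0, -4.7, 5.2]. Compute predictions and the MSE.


ŷ0 = (1.3)·(1) + (-0.3)·(2) + (1.1)·(-3) - 2.1 = -4.7
ŷ1 = (1.3)·(-3) + (-0.3)·(-4) + (1.1)·(1) - 2.1 = -3.7
ŷ2 = (1.3)·(5) + (-0.3)·(-2) + (1.1)·(2) - 2.1 = 7.2
errors² = [1.69, 1.0, 4.0]
MSE = 6.6900/3 = 2.23

2.23


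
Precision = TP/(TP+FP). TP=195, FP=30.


Precision = TP/(TP+FP)
= 195/(195+30)
= 195/225 = 86.67%

86.67%


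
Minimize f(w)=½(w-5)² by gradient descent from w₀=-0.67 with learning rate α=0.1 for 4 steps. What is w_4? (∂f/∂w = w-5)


step 1: grad = -0.67-5 = -5.67; w = -0.67 - 0.1·(-5.67) = -0.103
step 2: grad = -0.103-5 = -5.103; w = -0.103 - 0.1·(-5.103) = 0.4073
step 3: grad = 0.4073-5 = -4.5927; w = 0.4073 - 0.1·(-4.5927) = 0.86657
step 4: grad = 0.86657-5 = -4.13343; w = 0.86657 - 0.1·(-4.13343) = 1.279913

1.279913


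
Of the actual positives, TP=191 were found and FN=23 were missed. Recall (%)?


Recall = TP/(TP+FN)
= 191/(191+23)
= 191/214 = 89.25%

89.25%


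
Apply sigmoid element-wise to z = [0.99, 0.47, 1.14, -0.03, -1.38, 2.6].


σ(0.99) = 1/(1+e^-0.99) = 0.7291
σ(0.47) = 1/(1+e^-0.47) = 0.6154
σ(1.14) = 1/(1+e^-1.14) = 0.7577
σ(-0.03) = 1/(1+e^0.03) = 0.4925
σ(-1.38) = 1/(1+e^1.38) = 0.201
σ(2.6) = 1/(1+e^-2.6) = 0.9309
result = [0.7291, 0.6154, 0.7577, 0.4925, 0.201, 0.9309]

[0.7291, 0.6154, 0.7577, 0.4925, 0.201, 0.9309]


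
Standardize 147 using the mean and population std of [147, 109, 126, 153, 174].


μ = 141.8, σ = 22.4268
z = (147 - 141.8)/22.4268 = 0.2319

0.2319


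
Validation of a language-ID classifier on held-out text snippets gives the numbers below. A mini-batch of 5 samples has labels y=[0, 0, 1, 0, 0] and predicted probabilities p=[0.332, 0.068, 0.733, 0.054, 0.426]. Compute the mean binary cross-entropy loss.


L[0] = -ln(1-0.332) = -ln(0.668) = 0.4035
L[1] = -ln(1-0.068) = -ln(0.932) = 0.0704
L[2] = -ln(0.733) = 0.3106
L[3] = -ln(1-0.054) = -ln(0.946) = 0.0555
L[4] = -ln(1-0.426) = -ln(0.574) = 0.5551
mean = (0.4035 + 0.0704 + 0.3106 + 0.0555 + 0.5551)/5 = 0.279

0.279


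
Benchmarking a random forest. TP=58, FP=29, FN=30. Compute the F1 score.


Precision = 58/87 = 0.6667
Recall = 58/88 = 0.6591
F1 = 2·P·R/(P+R) = 2·TP/(2·TP+FP+FN) = 116/(116+29+30) = 116/175 = 0.6629

0.6629


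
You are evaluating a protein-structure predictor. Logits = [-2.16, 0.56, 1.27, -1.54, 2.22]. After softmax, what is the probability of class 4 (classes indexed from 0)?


Exponentials: e^-2.16=0.1153, e^0.56=1.7507, e^1.27=3.5609, e^-1.54=0.2144, e^2.22=9.2073
Sum = 14.8486
Softmax = [0.0078, 0.1179, 0.2398, 0.0144, 0.6201]
p[4] = 9.2073/14.8486 = 0.6201

0.6201


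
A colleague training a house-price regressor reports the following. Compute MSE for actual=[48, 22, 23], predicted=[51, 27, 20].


Squared errors: (48-51)²=9, (22-27)²=25, (23-20)²=9
Sum = 43
MSE = 43/3 = 43/3

43/3


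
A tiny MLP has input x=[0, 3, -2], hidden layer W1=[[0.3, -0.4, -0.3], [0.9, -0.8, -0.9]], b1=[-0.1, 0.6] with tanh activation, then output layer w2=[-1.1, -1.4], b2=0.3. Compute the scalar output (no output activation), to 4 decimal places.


z1[0] = (0.3)·(0) + (-0.4)·(3) + (-0.3)·(-2) - 0.1 = -0.7
z1[1] = (0.9)·(0) + (-0.8)·(3) + (-0.9)·(-2) + 0.6 = 0.0
h = tanh(z1) = [-0.6044, 0.0]
output = (-1.1)·(-0.6044) + (-1.4)·(0.0) + 0.3 = 0.9648

0.9648
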